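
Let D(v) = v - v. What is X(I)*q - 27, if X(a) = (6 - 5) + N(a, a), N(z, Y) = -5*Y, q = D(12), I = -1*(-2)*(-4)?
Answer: -27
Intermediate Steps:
D(v) = 0
I = -8 (I = 2*(-4) = -8)
q = 0
X(a) = 1 - 5*a (X(a) = (6 - 5) - 5*a = 1 - 5*a)
X(I)*q - 27 = (1 - 5*(-8))*0 - 27 = (1 + 40)*0 - 27 = 41*0 - 27 = 0 - 27 = -27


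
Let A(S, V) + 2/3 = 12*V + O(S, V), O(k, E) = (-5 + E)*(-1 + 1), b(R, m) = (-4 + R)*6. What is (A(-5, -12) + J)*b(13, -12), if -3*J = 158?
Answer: -10656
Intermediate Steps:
J = -158/3 (J = -1/3*158 = -158/3 ≈ -52.667)
b(R, m) = -24 + 6*R
O(k, E) = 0 (O(k, E) = (-5 + E)*0 = 0)
A(S, V) = -2/3 + 12*V (A(S, V) = -2/3 + (12*V + 0) = -2/3 + 12*V)
(A(-5, -12) + J)*b(13, -12) = ((-2/3 + 12*(-12)) - 158/3)*(-24 + 6*13) = ((-2/3 - 144) - 158/3)*(-24 + 78) = (-434/3 - 158/3)*54 = -592/3*54 = -10656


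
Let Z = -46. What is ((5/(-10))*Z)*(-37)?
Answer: -851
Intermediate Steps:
((5/(-10))*Z)*(-37) = ((5/(-10))*(-46))*(-37) = ((5*(-⅒))*(-46))*(-37) = -½*(-46)*(-37) = 23*(-37) = -851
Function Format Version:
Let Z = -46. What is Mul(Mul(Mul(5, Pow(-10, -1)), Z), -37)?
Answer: -851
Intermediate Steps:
Mul(Mul(Mul(5, Pow(-10, -1)), Z), -37) = Mul(Mul(Mul(5, Pow(-10, -1)), -46), -37) = Mul(Mul(Mul(5, Rational(-1, 10)), -46), -37) = Mul(Mul(Rational(-1, 2), -46), -37) = Mul(23, -37) = -851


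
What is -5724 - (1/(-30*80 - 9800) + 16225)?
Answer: -267777799/12200 ≈ -21949.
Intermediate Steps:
-5724 - (1/(-30*80 - 9800) + 16225) = -5724 - (1/(-2400 - 9800) + 16225) = -5724 - (1/(-12200) + 16225) = -5724 - (-1/12200 + 16225) = -5724 - 1*197944999/12200 = -5724 - 197944999/12200 = -267777799/12200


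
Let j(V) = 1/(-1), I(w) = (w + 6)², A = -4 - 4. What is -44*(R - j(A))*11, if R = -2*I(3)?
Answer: 77924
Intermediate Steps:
A = -8
I(w) = (6 + w)²
j(V) = -1
R = -162 (R = -2*(6 + 3)² = -2*9² = -2*81 = -162)
-44*(R - j(A))*11 = -44*(-162 - 1*(-1))*11 = -44*(-162 + 1)*11 = -44*(-161)*11 = 7084*11 = 77924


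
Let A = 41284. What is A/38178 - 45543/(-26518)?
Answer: 1416754883/506202102 ≈ 2.7988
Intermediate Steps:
A/38178 - 45543/(-26518) = 41284/38178 - 45543/(-26518) = 41284*(1/38178) - 45543*(-1/26518) = 20642/19089 + 45543/26518 = 1416754883/506202102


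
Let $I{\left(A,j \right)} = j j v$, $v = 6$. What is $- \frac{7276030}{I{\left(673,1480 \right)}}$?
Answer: $- \frac{727603}{1314240} \approx -0.55363$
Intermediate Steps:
$I{\left(A,j \right)} = 6 j^{2}$ ($I{\left(A,j \right)} = j j 6 = j^{2} \cdot 6 = 6 j^{2}$)
$- \frac{7276030}{I{\left(673,1480 \right)}} = - \frac{7276030}{6 \cdot 1480^{2}} = - \frac{7276030}{6 \cdot 2190400} = - \frac{7276030}{13142400} = \left(-7276030\right) \frac{1}{13142400} = - \frac{727603}{1314240}$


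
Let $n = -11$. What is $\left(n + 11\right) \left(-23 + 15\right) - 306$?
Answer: $-306$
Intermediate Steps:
$\left(n + 11\right) \left(-23 + 15\right) - 306 = \left(-11 + 11\right) \left(-23 + 15\right) - 306 = 0 \left(-8\right) - 306 = 0 - 306 = -306$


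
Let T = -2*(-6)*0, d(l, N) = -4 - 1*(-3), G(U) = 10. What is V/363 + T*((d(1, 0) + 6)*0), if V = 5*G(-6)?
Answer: 50/363 ≈ 0.13774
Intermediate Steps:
d(l, N) = -1 (d(l, N) = -4 + 3 = -1)
V = 50 (V = 5*10 = 50)
T = 0 (T = 12*0 = 0)
V/363 + T*((d(1, 0) + 6)*0) = 50/363 + 0*((-1 + 6)*0) = 50*(1/363) + 0*(5*0) = 50/363 + 0*0 = 50/363 + 0 = 50/363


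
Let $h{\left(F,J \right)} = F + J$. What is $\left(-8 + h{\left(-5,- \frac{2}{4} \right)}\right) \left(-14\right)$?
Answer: $189$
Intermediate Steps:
$\left(-8 + h{\left(-5,- \frac{2}{4} \right)}\right) \left(-14\right) = \left(-8 - \left(5 + \frac{2}{4}\right)\right) \left(-14\right) = \left(-8 - \frac{11}{2}\right) \left(-14\right) = \left(- \frac{27}{2}\right) \left(-14\right) = 189$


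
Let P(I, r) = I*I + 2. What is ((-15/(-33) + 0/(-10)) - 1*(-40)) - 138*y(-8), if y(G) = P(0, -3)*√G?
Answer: 445/11 - 552*I*√2 ≈ 40.455 - 780.65*I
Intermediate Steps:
P(I, r) = 2 + I² (P(I, r) = I² + 2 = 2 + I²)
y(G) = 2*√G (y(G) = (2 + 0²)*√G = (2 + 0)*√G = 2*√G)
((-15/(-33) + 0/(-10)) - 1*(-40)) - 138*y(-8) = ((-15/(-33) + 0/(-10)) - 1*(-40)) - 276*√(-8) = ((-15*(-1/33) + 0*(-⅒)) + 40) - 276*2*I*√2 = ((5/11 + 0) + 40) - 552*I*√2 = (5/11 + 40) - 552*I*√2 = 445/11 - 552*I*√2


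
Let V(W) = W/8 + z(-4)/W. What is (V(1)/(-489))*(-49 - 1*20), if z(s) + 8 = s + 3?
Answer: -1633/1304 ≈ -1.2523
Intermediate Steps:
z(s) = -5 + s (z(s) = -8 + (s + 3) = -8 + (3 + s) = -5 + s)
V(W) = -9/W + W/8 (V(W) = W/8 + (-5 - 4)/W = W*(1/8) - 9/W = W/8 - 9/W = -9/W + W/8)
(V(1)/(-489))*(-49 - 1*20) = ((-9/1 + (1/8)*1)/(-489))*(-49 - 1*20) = ((-9*1 + 1/8)*(-1/489))*(-49 - 20) = ((-9 + 1/8)*(-1/489))*(-69) = -71/8*(-1/489)*(-69) = (71/3912)*(-69) = -1633/1304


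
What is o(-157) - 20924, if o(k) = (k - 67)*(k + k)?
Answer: 49412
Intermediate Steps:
o(k) = 2*k*(-67 + k) (o(k) = (-67 + k)*(2*k) = 2*k*(-67 + k))
o(-157) - 20924 = 2*(-157)*(-67 - 157) - 20924 = 2*(-157)*(-224) - 20924 = 70336 - 20924 = 49412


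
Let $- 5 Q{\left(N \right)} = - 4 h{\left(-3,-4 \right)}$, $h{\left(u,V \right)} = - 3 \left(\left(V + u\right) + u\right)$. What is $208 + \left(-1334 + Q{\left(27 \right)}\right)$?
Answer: $-1102$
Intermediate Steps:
$h{\left(u,V \right)} = - 6 u - 3 V$ ($h{\left(u,V \right)} = - 3 \left(V + 2 u\right) = - 6 u - 3 V$)
$Q{\left(N \right)} = 24$ ($Q{\left(N \right)} = - \frac{\left(-4\right) \left(\left(-6\right) \left(-3\right) - -12\right)}{5} = - \frac{\left(-4\right) \left(18 + 12\right)}{5} = - \frac{\left(-4\right) 30}{5} = \left(- \frac{1}{5}\right) \left(-120\right) = 24$)
$208 + \left(-1334 + Q{\left(27 \right)}\right) = 208 + \left(-1334 + 24\right) = 208 - 1310 = -1102$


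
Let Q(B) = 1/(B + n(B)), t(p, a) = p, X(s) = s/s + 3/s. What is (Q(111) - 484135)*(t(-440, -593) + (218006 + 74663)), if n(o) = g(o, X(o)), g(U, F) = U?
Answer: -31408179402901/222 ≈ -1.4148e+11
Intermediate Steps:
X(s) = 1 + 3/s
n(o) = o
Q(B) = 1/(2*B) (Q(B) = 1/(B + B) = 1/(2*B))
(Q(111) - 484135)*(t(-440, -593) + (218006 + 74663)) = ((1/2)/111 - 484135)*(-440 + (218006 + 74663)) = ((1/2)*(1/111) - 484135)*(-440 + 292669) = (1/222 - 484135)*292229 = -107477969/222*292229 = -31408179402901/222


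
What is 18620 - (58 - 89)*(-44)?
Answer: 17256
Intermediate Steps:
18620 - (58 - 89)*(-44) = 18620 - (-31)*(-44) = 18620 - 1*1364 = 18620 - 1364 = 17256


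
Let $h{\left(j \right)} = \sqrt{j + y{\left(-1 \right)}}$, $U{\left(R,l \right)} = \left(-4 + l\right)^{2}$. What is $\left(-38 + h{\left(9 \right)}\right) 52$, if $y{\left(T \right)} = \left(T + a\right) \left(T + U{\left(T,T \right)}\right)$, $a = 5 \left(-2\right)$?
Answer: $-1976 + 52 i \sqrt{255} \approx -1976.0 + 830.37 i$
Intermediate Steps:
$a = -10$
$y{\left(T \right)} = \left(-10 + T\right) \left(T + \left(-4 + T\right)^{2}\right)$ ($y{\left(T \right)} = \left(T - 10\right) \left(T + \left(-4 + T\right)^{2}\right) = \left(-10 + T\right) \left(T + \left(-4 + T\right)^{2}\right)$)
$h{\left(j \right)} = \sqrt{-264 + j}$ ($h{\left(j \right)} = \sqrt{j + \left(-160 + \left(-1\right)^{3} - 17 \left(-1\right)^{2} + 86 \left(-1\right)\right)} = \sqrt{j - 264} = \sqrt{-264 + j}$)
$\left(-38 + h{\left(9 \right)}\right) 52 = \left(-38 + \sqrt{-264 + 9}\right) 52 = \left(-38 + \sqrt{-255}\right) 52 = \left(-38 + i \sqrt{255}\right) 52 = -1976 + 52 i \sqrt{255}$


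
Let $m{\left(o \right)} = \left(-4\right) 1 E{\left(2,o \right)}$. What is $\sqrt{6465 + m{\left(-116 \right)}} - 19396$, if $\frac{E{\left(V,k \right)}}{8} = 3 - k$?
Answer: $-19396 + \sqrt{2657} \approx -19344.0$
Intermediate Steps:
$E{\left(V,k \right)} = 24 - 8 k$ ($E{\left(V,k \right)} = 8 \left(3 - k\right) = 24 - 8 k$)
$m{\left(o \right)} = -96 + 32 o$ ($m{\left(o \right)} = \left(-4\right) 1 \left(24 - 8 o\right) = - 4 \left(24 - 8 o\right) = -96 + 32 o$)
$\sqrt{6465 + m{\left(-116 \right)}} - 19396 = \sqrt{6465 + \left(-96 + 32 \left(-116\right)\right)} - 19396 = \sqrt{6465 - 3808} - 19396 = \sqrt{2657} - 19396 = -19396 + \sqrt{2657}$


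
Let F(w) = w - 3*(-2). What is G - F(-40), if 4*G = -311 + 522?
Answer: 347/4 ≈ 86.750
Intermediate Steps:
G = 211/4 (G = (-311 + 522)/4 = (¼)*211 = 211/4 ≈ 52.750)
F(w) = 6 + w (F(w) = w + 6 = 6 + w)
G - F(-40) = 211/4 - (6 - 40) = 211/4 - 1*(-34) = 211/4 + 34 = 347/4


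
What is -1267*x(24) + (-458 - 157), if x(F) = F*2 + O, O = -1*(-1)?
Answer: -62698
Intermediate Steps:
O = 1
x(F) = 1 + 2*F (x(F) = F*2 + 1 = 2*F + 1 = 1 + 2*F)
-1267*x(24) + (-458 - 157) = -1267*(1 + 2*24) + (-458 - 157) = -1267*(1 + 48) - 615 = -1267*49 - 615 = -62083 - 615 = -62698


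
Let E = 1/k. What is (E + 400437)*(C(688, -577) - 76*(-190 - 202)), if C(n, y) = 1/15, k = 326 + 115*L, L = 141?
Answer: 2959973691064258/248115 ≈ 1.1930e+10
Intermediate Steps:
k = 16541 (k = 326 + 115*141 = 326 + 16215 = 16541)
C(n, y) = 1/15
E = 1/16541 ≈ 6.0456e-5
(E + 400437)*(C(688, -577) - 76*(-190 - 202)) = (1/16541 + 400437)*(1/15 - 76*(-190 - 202)) = 6623628418*(1/15 - 76*(-392))/16541 = 6623628418*(1/15 + 29792)/16541 = (6623628418/16541)*(446881/15) = 2959973691064258/248115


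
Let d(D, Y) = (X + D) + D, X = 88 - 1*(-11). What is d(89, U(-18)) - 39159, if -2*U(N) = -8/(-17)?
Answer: -38882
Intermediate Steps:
X = 99 (X = 88 + 11 = 99)
U(N) = -4/17 (U(N) = -(-4)/(-17) = -(-4)*(-1)/17 = -½*8/17 = -4/17)
d(D, Y) = 99 + 2*D (d(D, Y) = (99 + D) + D = 99 + 2*D)
d(89, U(-18)) - 39159 = (99 + 2*89) - 39159 = (99 + 178) - 39159 = 277 - 39159 = -38882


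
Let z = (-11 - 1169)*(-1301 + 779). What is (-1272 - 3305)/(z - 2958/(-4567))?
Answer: -20903159/2813092278 ≈ -0.0074307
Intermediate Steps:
z = 615960 (z = -1180*(-522) = 615960)
(-1272 - 3305)/(z - 2958/(-4567)) = (-1272 - 3305)/(615960 - 2958/(-4567)) = -4577/(615960 - 2958*(-1/4567)) = -4577/(615960 + 2958/4567) = -4577/2813092278/4567 = -4577*4567/2813092278 = -20903159/2813092278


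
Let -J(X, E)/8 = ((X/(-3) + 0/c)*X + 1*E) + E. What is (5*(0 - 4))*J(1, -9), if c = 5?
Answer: -8800/3 ≈ -2933.3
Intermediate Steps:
J(X, E) = -16*E + 8*X²/3 (J(X, E) = -8*(((X/(-3) + 0/5)*X + 1*E) + E) = -8*(((X*(-⅓) + 0*(⅕))*X + E) + E) = -8*(((-X/3 + 0)*X + E) + E) = -8*(((-X/3)*X + E) + E) = -8*((-X²/3 + E) + E) = -8*((E - X²/3) + E) = -8*(2*E - X²/3) = -16*E + 8*X²/3)
(5*(0 - 4))*J(1, -9) = (5*(0 - 4))*(-16*(-9) + (8/3)*1²) = (5*(-4))*(144 + (8/3)*1) = -20*(144 + 8/3) = -20*440/3 = -8800/3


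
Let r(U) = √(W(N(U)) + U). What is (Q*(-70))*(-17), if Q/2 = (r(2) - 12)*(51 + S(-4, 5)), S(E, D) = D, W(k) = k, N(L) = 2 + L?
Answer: -1599360 + 133280*√6 ≈ -1.2729e+6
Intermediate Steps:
r(U) = √(2 + 2*U) (r(U) = √((2 + U) + U) = √(2 + 2*U))
Q = -1344 + 112*√6 (Q = 2*((√(2 + 2*2) - 12)*(51 + 5)) = 2*((√(2 + 4) - 12)*56) = 2*((√6 - 12)*56) = 2*((-12 + √6)*56) = 2*(-672 + 56*√6) = -1344 + 112*√6 ≈ -1069.7)
(Q*(-70))*(-17) = ((-1344 + 112*√6)*(-70))*(-17) = (94080 - 7840*√6)*(-17) = -1599360 + 133280*√6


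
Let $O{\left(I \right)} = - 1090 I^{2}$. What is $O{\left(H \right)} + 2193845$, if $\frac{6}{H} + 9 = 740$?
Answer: $\frac{1172305168805}{534361} \approx 2.1938 \cdot 10^{6}$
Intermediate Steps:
$H = \frac{6}{731}$ ($H = \frac{6}{-9 + 740} = \frac{6}{731} \approx 0.0082079$)
$O{\left(H \right)} + 2193845 = - 1090 \left(\frac{6}{731}\right)^{2} + 2193845 = \left(-1090\right) \frac{36}{534361} + 2193845 = - \frac{39240}{534361} + 2193845 = \frac{1172305168805}{534361}$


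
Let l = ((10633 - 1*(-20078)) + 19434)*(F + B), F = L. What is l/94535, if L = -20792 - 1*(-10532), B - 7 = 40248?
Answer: 42974265/2701 ≈ 15911.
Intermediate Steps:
B = 40255 (B = 7 + 40248 = 40255)
L = -10260 (L = -20792 + 10532 = -10260)
F = -10260
l = 1504099275 (l = ((10633 - 1*(-20078)) + 19434)*(-10260 + 40255) = ((10633 + 20078) + 19434)*29995 = (30711 + 19434)*29995 = 50145*29995 = 1504099275)
l/94535 = 1504099275/94535 = 1504099275*(1/94535) = 42974265/2701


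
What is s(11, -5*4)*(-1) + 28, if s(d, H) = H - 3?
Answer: 51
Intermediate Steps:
s(d, H) = -3 + H
s(11, -5*4)*(-1) + 28 = (-3 - 5*4)*(-1) + 28 = (-3 - 20)*(-1) + 28 = -23*(-1) + 28 = 23 + 28 = 51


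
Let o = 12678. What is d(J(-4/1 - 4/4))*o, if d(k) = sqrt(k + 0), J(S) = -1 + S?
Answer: 12678*I*sqrt(6) ≈ 31055.0*I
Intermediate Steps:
d(k) = sqrt(k)
d(J(-4/1 - 4/4))*o = sqrt(-1 + (-4/1 - 4/4))*12678 = sqrt(-1 + (-4*1 - 4*1/4))*12678 = sqrt(-1 + (-4 - 1))*12678 = sqrt(-1 - 5)*12678 = sqrt(-6)*12678 = (I*sqrt(6))*12678 = 12678*I*sqrt(6)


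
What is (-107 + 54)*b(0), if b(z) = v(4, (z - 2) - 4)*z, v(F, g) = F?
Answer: 0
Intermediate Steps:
b(z) = 4*z
(-107 + 54)*b(0) = (-107 + 54)*(4*0) = -53*0 = 0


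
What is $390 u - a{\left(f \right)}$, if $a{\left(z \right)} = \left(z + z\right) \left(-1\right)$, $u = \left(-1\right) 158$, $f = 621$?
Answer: $-60378$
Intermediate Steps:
$u = -158$
$a{\left(z \right)} = - 2 z$ ($a{\left(z \right)} = 2 z \left(-1\right) = - 2 z$)
$390 u - a{\left(f \right)} = 390 \left(-158\right) - \left(-2\right) 621 = -61620 - -1242 = -61620 + 1242 = -60378$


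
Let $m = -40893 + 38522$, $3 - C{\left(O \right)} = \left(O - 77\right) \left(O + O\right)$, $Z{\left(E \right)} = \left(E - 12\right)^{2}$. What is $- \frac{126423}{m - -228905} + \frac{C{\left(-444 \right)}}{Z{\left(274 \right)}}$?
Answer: $- \frac{5158318311}{706827268} \approx -7.2979$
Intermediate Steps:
$Z{\left(E \right)} = \left(-12 + E\right)^{2}$
$C{\left(O \right)} = 3 - 2 O \left(-77 + O\right)$ ($C{\left(O \right)} = 3 - \left(O - 77\right) \left(O + O\right) = 3 - \left(-77 + O\right) 2 O = 3 - 2 O \left(-77 + O\right)$)
$m = -2371$
$- \frac{126423}{m - -228905} + \frac{C{\left(-444 \right)}}{Z{\left(274 \right)}} = - \frac{126423}{-2371 - -228905} + \frac{3 - 2 \left(-444\right)^{2} + 154 \left(-444\right)}{\left(-12 + 274\right)^{2}} = - \frac{126423}{-2371 + 228905} + \frac{3 - 394272 - 68376}{262^{2}} = - \frac{126423}{226534} + \frac{3 - 394272 - 68376}{68644} = \left(-126423\right) \frac{1}{226534} - \frac{462645}{68644} = - \frac{11493}{20594} - \frac{462645}{68644} = - \frac{5158318311}{706827268}$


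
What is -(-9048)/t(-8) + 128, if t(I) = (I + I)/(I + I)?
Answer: 9176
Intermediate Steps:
t(I) = 1 (t(I) = (2*I)/((2*I)) = (2*I)*(1/(2*I)) = 1)
-(-9048)/t(-8) + 128 = -(-9048)/1 + 128 = -(-9048) + 128 = -58*(-156) + 128 = 9048 + 128 = 9176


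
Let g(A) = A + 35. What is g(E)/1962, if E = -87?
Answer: -26/981 ≈ -0.026504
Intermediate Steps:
g(A) = 35 + A
g(E)/1962 = (35 - 87)/1962 = -52*1/1962 = -26/981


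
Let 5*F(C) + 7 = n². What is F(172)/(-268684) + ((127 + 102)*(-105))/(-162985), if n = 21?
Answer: 3223179841/21895730870 ≈ 0.14721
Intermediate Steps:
F(C) = 434/5 (F(C) = -7/5 + (⅕)*21² = -7/5 + (⅕)*441 = -7/5 + 441/5 = 434/5)
F(172)/(-268684) + ((127 + 102)*(-105))/(-162985) = (434/5)/(-268684) + ((127 + 102)*(-105))/(-162985) = (434/5)*(-1/268684) + (229*(-105))*(-1/162985) = -217/671710 - 24045*(-1/162985) = -217/671710 + 4809/32597 = 3223179841/21895730870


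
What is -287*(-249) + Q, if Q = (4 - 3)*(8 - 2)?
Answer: 71469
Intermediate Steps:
Q = 6 (Q = 1*6 = 6)
-287*(-249) + Q = -287*(-249) + 6 = 71463 + 6 = 71469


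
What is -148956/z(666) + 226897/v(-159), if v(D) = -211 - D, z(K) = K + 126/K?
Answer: -5879375497/1281748 ≈ -4587.0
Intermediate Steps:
-148956/z(666) + 226897/v(-159) = -148956/(666 + 126/666) + 226897/(-211 - 1*(-159)) = -148956/(666 + 126*(1/666)) + 226897/(-211 + 159) = -148956/(666 + 7/37) + 226897/(-52) = -148956/24649/37 + 226897*(-1/52) = -148956*37/24649 - 226897/52 = -5511372/24649 - 226897/52 = -5879375497/1281748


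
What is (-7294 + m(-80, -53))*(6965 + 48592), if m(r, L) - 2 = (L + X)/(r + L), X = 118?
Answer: -53884789857/133 ≈ -4.0515e+8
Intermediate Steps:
m(r, L) = 2 + (118 + L)/(L + r) (m(r, L) = 2 + (L + 118)/(r + L) = 2 + (118 + L)/(L + r))
(-7294 + m(-80, -53))*(6965 + 48592) = (-7294 + (118 + 2*(-80) + 3*(-53))/(-53 - 80))*(6965 + 48592) = (-7294 + (118 - 160 - 159)/(-133))*55557 = (-7294 - 1/133*(-201))*55557 = (-7294 + 201/133)*55557 = -969901/133*55557 = -53884789857/133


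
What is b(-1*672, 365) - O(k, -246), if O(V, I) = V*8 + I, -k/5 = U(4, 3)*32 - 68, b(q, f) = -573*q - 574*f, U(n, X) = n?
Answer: 178192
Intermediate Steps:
b(q, f) = -574*f - 573*q
k = -300 (k = -5*(4*32 - 68) = -5*(128 - 68) = -5*60 = -300)
O(V, I) = I + 8*V (O(V, I) = 8*V + I = I + 8*V)
b(-1*672, 365) - O(k, -246) = (-574*365 - (-573)*672) - (-246 + 8*(-300)) = (-209510 - 573*(-672)) - (-246 - 2400) = (-209510 + 385056) - 1*(-2646) = 175546 + 2646 = 178192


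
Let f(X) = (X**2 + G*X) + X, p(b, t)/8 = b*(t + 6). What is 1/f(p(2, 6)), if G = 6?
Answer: 1/38208 ≈ 2.6173e-5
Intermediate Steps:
p(b, t) = 8*b*(6 + t) (p(b, t) = 8*(b*(t + 6)) = 8*(b*(6 + t)) = 8*b*(6 + t))
f(X) = X**2 + 7*X (f(X) = (X**2 + 6*X) + X = X**2 + 7*X)
1/f(p(2, 6)) = 1/((8*2*(6 + 6))*(7 + 8*2*(6 + 6))) = 1/((8*2*12)*(7 + 8*2*12)) = 1/(192*(7 + 192)) = 1/(192*199) = 1/38208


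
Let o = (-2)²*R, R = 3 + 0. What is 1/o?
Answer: 1/12 ≈ 0.083333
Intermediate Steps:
R = 3
o = 12 (o = (-2)²*3 = 4*3 = 12)
1/o = 1/12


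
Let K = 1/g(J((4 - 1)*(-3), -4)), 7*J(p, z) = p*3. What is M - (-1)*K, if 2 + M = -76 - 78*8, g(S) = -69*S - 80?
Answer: -914699/1303 ≈ -701.99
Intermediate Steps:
J(p, z) = 3*p/7 (J(p, z) = (p*3)/7 = (3*p)/7 = 3*p/7)
g(S) = -80 - 69*S
K = 7/1303 (K = 1/(-80 - 207*(4 - 1)*(-3)/7) = 1/(-80 - 207*3*(-3)/7) = 1/(-80 - 207*(-9)/7) = 1/(-80 - 69*(-27/7)) = 1/(-80 + 1863/7) = 1/(1303/7) = 7/1303 ≈ 0.0053722)
M = -702 (M = -2 + (-76 - 78*8) = -2 + (-76 - 624) = -2 - 700 = -702)
M - (-1)*K = -702 - (-1)*7/1303 = -702 - 1*(-7/1303) = -702 + 7/1303 = -914699/1303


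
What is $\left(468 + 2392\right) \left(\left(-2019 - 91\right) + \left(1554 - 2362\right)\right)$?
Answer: $-8345480$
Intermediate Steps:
$\left(468 + 2392\right) \left(\left(-2019 - 91\right) + \left(1554 - 2362\right)\right) = 2860 \left(\left(-2019 - 91\right) - 808\right) = 2860 \left(-2110 - 808\right) = 2860 \left(-2918\right) = -8345480$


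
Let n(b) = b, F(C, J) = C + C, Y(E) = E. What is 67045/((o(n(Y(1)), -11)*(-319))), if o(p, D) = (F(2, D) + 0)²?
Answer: -6095/464 ≈ -13.136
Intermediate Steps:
F(C, J) = 2*C
o(p, D) = 16 (o(p, D) = (2*2 + 0)² = (4 + 0)² = 4² = 16)
67045/((o(n(Y(1)), -11)*(-319))) = 67045/((16*(-319))) = 67045/(-5104) = 67045*(-1/5104) = -6095/464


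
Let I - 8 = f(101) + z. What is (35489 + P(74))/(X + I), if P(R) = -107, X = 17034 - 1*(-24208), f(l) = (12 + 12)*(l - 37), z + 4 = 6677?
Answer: 35382/49459 ≈ 0.71538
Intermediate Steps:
z = 6673 (z = -4 + 6677 = 6673)
f(l) = -888 + 24*l (f(l) = 24*(-37 + l) = -888 + 24*l)
X = 41242 (X = 17034 + 24208 = 41242)
I = 8217 (I = 8 + ((-888 + 24*101) + 6673) = 8 + ((-888 + 2424) + 6673) = 8 + (1536 + 6673) = 8 + 8209 = 8217)
(35489 + P(74))/(X + I) = (35489 - 107)/(41242 + 8217) = 35382/49459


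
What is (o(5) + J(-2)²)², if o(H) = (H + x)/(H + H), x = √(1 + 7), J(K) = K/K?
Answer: 233/100 + 3*√2/5 ≈ 3.1785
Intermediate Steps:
J(K) = 1
x = 2*√2 (x = √8 = 2*√2 ≈ 2.8284)
o(H) = (H + 2*√2)/(2*H) (o(H) = (H + 2*√2)/(H + H) = (H + 2*√2)/((2*H)) = (H + 2*√2)*(1/(2*H)) = (H + 2*√2)/(2*H))
(o(5) + J(-2)²)² = ((√2 + (½)*5)/5 + 1²)² = ((√2 + 5/2)/5 + 1)² = ((5/2 + √2)/5 + 1)² = ((½ + √2/5) + 1)² = (3/2 + √2/5)²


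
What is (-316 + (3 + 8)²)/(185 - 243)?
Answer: 195/58 ≈ 3.3621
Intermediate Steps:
(-316 + (3 + 8)²)/(185 - 243) = (-316 + 11²)/(-58) = (-316 + 121)*(-1/58) = -195*(-1/58) = 195/58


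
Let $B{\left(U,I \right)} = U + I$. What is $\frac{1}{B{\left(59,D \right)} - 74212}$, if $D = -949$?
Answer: $- \frac{1}{75102} \approx -1.3315 \cdot 10^{-5}$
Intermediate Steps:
$B{\left(U,I \right)} = I + U$
$\frac{1}{B{\left(59,D \right)} - 74212} = \frac{1}{\left(-949 + 59\right) - 74212} = \frac{1}{-890 - 74212} = \frac{1}{-75102} = - \frac{1}{75102}$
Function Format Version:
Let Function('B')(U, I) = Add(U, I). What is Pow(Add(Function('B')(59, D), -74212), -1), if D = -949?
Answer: Rational(-1, 75102) ≈ -1.3315e-5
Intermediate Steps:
Function('B')(U, I) = Add(I, U)
Pow(Add(Function('B')(59, D), -74212), -1) = Pow(Add(Add(-949, 59), -74212), -1) = Pow(Add(-890, -74212), -1) = Pow(-75102, -1) = Rational(-1, 75102)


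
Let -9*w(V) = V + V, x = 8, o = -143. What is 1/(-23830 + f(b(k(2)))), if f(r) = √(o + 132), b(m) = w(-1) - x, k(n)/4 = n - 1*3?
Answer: -23830/567868911 - I*√11/567868911 ≈ -4.1964e-5 - 5.8405e-9*I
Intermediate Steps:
w(V) = -2*V/9 (w(V) = -(V + V)/9 = -2*V/9)
k(n) = -12 + 4*n (k(n) = 4*(n - 1*3) = 4*(n - 3) = 4*(-3 + n) = -12 + 4*n)
b(m) = -70/9 (b(m) = -2/9*(-1) - 1*8 = 2/9 - 8 = -70/9)
f(r) = I*√11 (f(r) = √(-143 + 132) = √(-11) = I*√11)
1/(-23830 + f(b(k(2)))) = 1/(-23830 + I*√11)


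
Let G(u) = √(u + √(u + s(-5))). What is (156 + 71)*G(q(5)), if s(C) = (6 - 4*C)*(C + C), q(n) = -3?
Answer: 227*√(-3 + I*√263) ≈ 589.6 + 708.67*I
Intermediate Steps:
s(C) = 2*C*(6 - 4*C) (s(C) = (6 - 4*C)*(2*C) = 2*C*(6 - 4*C))
G(u) = √(u + √(-260 + u)) (G(u) = √(u + √(u + 4*(-5)*(3 - 2*(-5)))) = √(u + √(u + 4*(-5)*(3 + 10))) = √(u + √(u + 4*(-5)*13)) = √(u + √(u - 260)) = √(u + √(-260 + u)))
(156 + 71)*G(q(5)) = (156 + 71)*√(-3 + √(-260 - 3)) = 227*√(-3 + √(-263)) = 227*√(-3 + I*√263)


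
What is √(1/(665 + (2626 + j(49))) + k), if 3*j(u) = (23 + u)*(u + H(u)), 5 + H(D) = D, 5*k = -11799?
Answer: 4*I*√112472222205/27615 ≈ 48.578*I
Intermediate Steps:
k = -11799/5 (k = (⅕)*(-11799) = -11799/5 ≈ -2359.8)
H(D) = -5 + D
j(u) = (-5 + 2*u)*(23 + u)/3 (j(u) = ((23 + u)*(u + (-5 + u)))/3 = ((23 + u)*(-5 + 2*u))/3 = ((-5 + 2*u)*(23 + u))/3 = (-5 + 2*u)*(23 + u)/3)
√(1/(665 + (2626 + j(49))) + k) = √(1/(665 + (2626 + (-115/3 + (⅔)*49² + (41/3)*49))) - 11799/5) = √(1/(665 + (2626 + (-115/3 + (⅔)*2401 + 2009/3))) - 11799/5) = √(1/(665 + (2626 + (-115/3 + 4802/3 + 2009/3))) - 11799/5) = √(1/(665 + (2626 + 2232)) - 11799/5) = √(1/(665 + 4858) - 11799/5) = √(1/5523 - 11799/5) = √(-65165872/27615) = 4*I*√112472222205/27615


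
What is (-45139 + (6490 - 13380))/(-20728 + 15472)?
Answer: 5781/584 ≈ 9.8990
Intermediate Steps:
(-45139 + (6490 - 13380))/(-20728 + 15472) = (-45139 - 6890)/(-5256) = -52029*(-1/5256) = 5781/584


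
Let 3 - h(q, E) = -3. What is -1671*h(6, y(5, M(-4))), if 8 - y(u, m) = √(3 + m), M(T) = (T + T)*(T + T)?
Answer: -10026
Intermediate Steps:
M(T) = 4*T² (M(T) = (2*T)*(2*T) = 4*T²)
y(u, m) = 8 - √(3 + m)
h(q, E) = 6 (h(q, E) = 3 - 1*(-3) = 3 + 3 = 6)
-1671*h(6, y(5, M(-4))) = -1671*6 = -10026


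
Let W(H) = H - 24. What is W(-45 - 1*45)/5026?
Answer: -57/2513 ≈ -0.022682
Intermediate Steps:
W(H) = -24 + H
W(-45 - 1*45)/5026 = (-24 + (-45 - 1*45))/5026 = (-24 + (-45 - 45))*(1/5026) = (-24 - 90)*(1/5026) = -114*1/5026 = -57/2513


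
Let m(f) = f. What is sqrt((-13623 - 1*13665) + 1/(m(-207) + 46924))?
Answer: I*sqrt(59555462045915)/46717 ≈ 165.19*I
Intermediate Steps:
sqrt((-13623 - 1*13665) + 1/(m(-207) + 46924)) = sqrt((-13623 - 1*13665) + 1/(-207 + 46924)) = sqrt((-13623 - 13665) + 1/46717) = sqrt(-27288 + 1/46717) = sqrt(-1274813495/46717) = I*sqrt(59555462045915)/46717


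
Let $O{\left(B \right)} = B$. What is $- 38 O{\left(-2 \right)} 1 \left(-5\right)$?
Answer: $-380$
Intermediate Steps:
$- 38 O{\left(-2 \right)} 1 \left(-5\right) = \left(-38\right) \left(-2\right) 1 \left(-5\right) = 76 \left(-5\right) = -380$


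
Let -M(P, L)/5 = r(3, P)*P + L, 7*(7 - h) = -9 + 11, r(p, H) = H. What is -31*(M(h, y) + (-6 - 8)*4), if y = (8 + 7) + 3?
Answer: 564169/49 ≈ 11514.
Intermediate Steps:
h = 47/7 (h = 7 - (-9 + 11)/7 = 7 - ⅐*2 = 7 - 2/7 = 47/7 ≈ 6.7143)
y = 18 (y = 15 + 3 = 18)
M(P, L) = -5*L - 5*P² (M(P, L) = -5*(P*P + L) = -5*(P² + L) = -5*(L + P²) = -5*L - 5*P²)
-31*(M(h, y) + (-6 - 8)*4) = -31*((-5*18 - 5*(47/7)²) + (-6 - 8)*4) = -31*((-90 - 5*2209/49) - 14*4) = -31*((-90 - 11045/49) - 56) = -31*(-15455/49 - 56) = -31*(-18199/49) = 564169/49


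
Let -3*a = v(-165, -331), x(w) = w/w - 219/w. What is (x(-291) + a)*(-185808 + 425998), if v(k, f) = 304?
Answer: -6960225820/291 ≈ -2.3918e+7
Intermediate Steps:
x(w) = 1 - 219/w
a = -304/3 (a = -⅓*304 = -304/3 ≈ -101.33)
(x(-291) + a)*(-185808 + 425998) = ((-219 - 291)/(-291) - 304/3)*(-185808 + 425998) = (-1/291*(-510) - 304/3)*240190 = (170/97 - 304/3)*240190 = -28978/291*240190 = -6960225820/291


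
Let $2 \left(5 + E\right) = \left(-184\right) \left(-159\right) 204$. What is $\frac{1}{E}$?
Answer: $\frac{1}{2984107} \approx 3.3511 \cdot 10^{-7}$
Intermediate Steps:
$E = 2984107$ ($E = -5 + \frac{\left(-184\right) \left(-159\right) 204}{2} = -5 + \frac{29256 \cdot 204}{2} = -5 + \frac{1}{2} \cdot 5968224 = -5 + 2984112 = 2984107$)
$\frac{1}{E} = \frac{1}{2984107}$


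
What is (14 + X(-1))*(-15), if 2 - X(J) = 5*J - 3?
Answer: -360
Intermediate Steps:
X(J) = 5 - 5*J (X(J) = 2 - (5*J - 3) = 2 - (-3 + 5*J) = 2 + (3 - 5*J) = 5 - 5*J)
(14 + X(-1))*(-15) = (14 + (5 - 5*(-1)))*(-15) = (14 + (5 + 5))*(-15) = (14 + 10)*(-15) = 24*(-15) = -360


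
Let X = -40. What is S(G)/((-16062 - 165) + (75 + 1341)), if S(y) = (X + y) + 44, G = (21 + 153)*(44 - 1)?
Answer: -7486/14811 ≈ -0.50543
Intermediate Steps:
G = 7482 (G = 174*43 = 7482)
S(y) = 4 + y (S(y) = (-40 + y) + 44 = 4 + y)
S(G)/((-16062 - 165) + (75 + 1341)) = (4 + 7482)/((-16062 - 165) + (75 + 1341)) = 7486/(-16227 + 1416) = 7486/(-14811) = 7486*(-1/14811) = -7486/14811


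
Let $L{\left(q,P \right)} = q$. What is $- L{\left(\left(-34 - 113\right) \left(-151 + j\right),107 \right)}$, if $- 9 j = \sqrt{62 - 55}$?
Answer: $-22197 - \frac{49 \sqrt{7}}{3} \approx -22240.0$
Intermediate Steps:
$j = - \frac{\sqrt{7}}{9}$ ($j = - \frac{\sqrt{62 - 55}}{9} = - \frac{\sqrt{7}}{9} \approx -0.29397$)
$- L{\left(\left(-34 - 113\right) \left(-151 + j\right),107 \right)} = - \left(-34 - 113\right) \left(-151 - \frac{\sqrt{7}}{9}\right) = - \left(-147\right) \left(-151 - \frac{\sqrt{7}}{9}\right) = - (22197 + \frac{49 \sqrt{7}}{3}) = -22197 - \frac{49 \sqrt{7}}{3}$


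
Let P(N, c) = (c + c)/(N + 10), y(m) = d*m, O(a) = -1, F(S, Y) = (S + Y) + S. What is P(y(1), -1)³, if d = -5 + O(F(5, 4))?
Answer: -⅛ ≈ -0.12500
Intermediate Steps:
F(S, Y) = Y + 2*S
d = -6 (d = -5 - 1 = -6)
y(m) = -6*m
P(N, c) = 2*c/(10 + N) (P(N, c) = (2*c)/(10 + N) = 2*c/(10 + N))
P(y(1), -1)³ = (2*(-1)/(10 - 6*1))³ = (2*(-1)/(10 - 6))³ = (2*(-1)/4)³ = (2*(-1)*(¼))³ = (-½)³ = -⅛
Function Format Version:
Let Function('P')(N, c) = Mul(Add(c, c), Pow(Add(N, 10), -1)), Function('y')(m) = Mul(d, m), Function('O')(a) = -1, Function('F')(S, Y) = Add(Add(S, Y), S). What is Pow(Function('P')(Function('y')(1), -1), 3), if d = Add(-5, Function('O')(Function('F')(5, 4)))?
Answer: Rational(-1, 8) ≈ -0.12500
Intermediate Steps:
Function('F')(S, Y) = Add(Y, Mul(2, S))
d = -6 (d = Add(-5, -1) = -6)
Function('y')(m) = Mul(-6, m)
Function('P')(N, c) = Mul(2, c, Pow(Add(10, N), -1)) (Function('P')(N, c) = Mul(Mul(2, c), Pow(Add(10, N), -1)) = Mul(2, c, Pow(Add(10, N), -1)))
Pow(Function('P')(Function('y')(1), -1), 3) = Pow(Mul(2, -1, Pow(Add(10, Mul(-6, 1)), -1)), 3) = Pow(Mul(2, -1, Pow(Add(10, -6), -1)), 3) = Pow(Mul(2, -1, Pow(4, -1)), 3) = Pow(Mul(2, -1, Rational(1, 4)), 3) = Pow(Rational(-1, 2), 3) = Rational(-1, 8)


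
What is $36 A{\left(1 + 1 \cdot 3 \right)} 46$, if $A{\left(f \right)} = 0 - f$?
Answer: $-6624$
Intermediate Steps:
$A{\left(f \right)} = - f$
$36 A{\left(1 + 1 \cdot 3 \right)} 46 = 36 \left(- (1 + 1 \cdot 3)\right) 46 = 36 \left(- (1 + 3)\right) 46 = 36 \left(\left(-1\right) 4\right) 46 = 36 \left(-4\right) 46 = \left(-144\right) 46 = -6624$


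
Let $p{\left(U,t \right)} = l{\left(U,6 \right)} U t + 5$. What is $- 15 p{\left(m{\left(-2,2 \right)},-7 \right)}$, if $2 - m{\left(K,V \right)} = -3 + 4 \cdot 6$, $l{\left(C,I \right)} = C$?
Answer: $37830$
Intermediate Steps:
$m{\left(K,V \right)} = -19$ ($m{\left(K,V \right)} = 2 - \left(-3 + 4 \cdot 6\right) = 2 - \left(-3 + 24\right) = 2 - 21 = -19$)
$p{\left(U,t \right)} = 5 + t U^{2}$ ($p{\left(U,t \right)} = U U t + 5 = U^{2} t + 5 = t U^{2} + 5 = 5 + t U^{2}$)
$- 15 p{\left(m{\left(-2,2 \right)},-7 \right)} = - 15 \left(5 - 7 \left(-19\right)^{2}\right) = - 15 \left(5 - 2527\right) = \left(-15\right) \left(-2522\right) = 37830$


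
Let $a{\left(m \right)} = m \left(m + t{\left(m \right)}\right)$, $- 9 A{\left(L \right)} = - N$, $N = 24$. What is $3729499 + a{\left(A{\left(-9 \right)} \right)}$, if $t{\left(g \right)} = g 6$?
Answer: $\frac{33565939}{9} \approx 3.7295 \cdot 10^{6}$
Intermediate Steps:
$A{\left(L \right)} = \frac{8}{3}$ ($A{\left(L \right)} = - \frac{\left(-1\right) 24}{9} = \left(- \frac{1}{9}\right) \left(-24\right) = \frac{8}{3}$)
$t{\left(g \right)} = 6 g$
$a{\left(m \right)} = 7 m^{2}$ ($a{\left(m \right)} = m \left(m + 6 m\right) = m 7 m = 7 m^{2}$)
$3729499 + a{\left(A{\left(-9 \right)} \right)} = 3729499 + 7 \left(\frac{8}{3}\right)^{2} = 3729499 + 7 \cdot \frac{64}{9} = 3729499 + \frac{448}{9} = \frac{33565939}{9}$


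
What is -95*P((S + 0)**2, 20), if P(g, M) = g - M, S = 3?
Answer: 1045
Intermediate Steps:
-95*P((S + 0)**2, 20) = -95*((3 + 0)**2 - 1*20) = -95*(3**2 - 20) = -95*(9 - 20) = -95*(-11) = 1045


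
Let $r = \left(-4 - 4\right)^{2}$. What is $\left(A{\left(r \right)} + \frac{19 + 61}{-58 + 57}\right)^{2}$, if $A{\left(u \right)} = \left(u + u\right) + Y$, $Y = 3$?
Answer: $2601$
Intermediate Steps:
$r = 64$ ($r = \left(-8\right)^{2} = 64$)
$A{\left(u \right)} = 3 + 2 u$ ($A{\left(u \right)} = \left(u + u\right) + 3 = 2 u + 3 = 3 + 2 u$)
$\left(A{\left(r \right)} + \frac{19 + 61}{-58 + 57}\right)^{2} = \left(\left(3 + 2 \cdot 64\right) + \frac{19 + 61}{-58 + 57}\right)^{2} = \left(\left(3 + 128\right) + \frac{80}{-1}\right)^{2} = \left(131 + 80 \left(-1\right)\right)^{2} = \left(131 - 80\right)^{2} = 51^{2} = 2601$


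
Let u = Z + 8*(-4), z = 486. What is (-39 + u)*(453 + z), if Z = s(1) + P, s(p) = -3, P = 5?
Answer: -64791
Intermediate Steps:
Z = 2 (Z = -3 + 5 = 2)
u = -30 (u = 2 + 8*(-4) = 2 - 32 = -30)
(-39 + u)*(453 + z) = (-39 - 30)*(453 + 486) = -69*939 = -64791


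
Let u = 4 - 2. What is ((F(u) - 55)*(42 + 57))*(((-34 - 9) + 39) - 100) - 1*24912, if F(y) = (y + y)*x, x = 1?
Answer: 500184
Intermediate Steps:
u = 2
F(y) = 2*y (F(y) = (y + y)*1 = (2*y)*1 = 2*y)
((F(u) - 55)*(42 + 57))*(((-34 - 9) + 39) - 100) - 1*24912 = ((2*2 - 55)*(42 + 57))*(((-34 - 9) + 39) - 100) - 1*24912 = ((4 - 55)*99)*((-43 + 39) - 100) - 24912 = (-51*99)*(-4 - 100) - 24912 = -5049*(-104) - 24912 = 525096 - 24912 = 500184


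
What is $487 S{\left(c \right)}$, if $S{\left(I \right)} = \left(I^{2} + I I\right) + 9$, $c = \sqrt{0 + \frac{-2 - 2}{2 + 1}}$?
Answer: $\frac{9253}{3} \approx 3084.3$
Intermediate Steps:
$c = \frac{2 i \sqrt{3}}{3}$ ($c = \sqrt{0 - \frac{4}{3}} = \sqrt{- \frac{4}{3}} = \frac{2 i \sqrt{3}}{3} \approx 1.1547 i$)
$S{\left(I \right)} = 9 + 2 I^{2}$ ($S{\left(I \right)} = \left(I^{2} + I^{2}\right) + 9 = 2 I^{2} + 9 = 9 + 2 I^{2}$)
$487 S{\left(c \right)} = 487 \left(9 + 2 \left(\frac{2 i \sqrt{3}}{3}\right)^{2}\right) = 487 \left(9 + 2 \left(- \frac{4}{3}\right)\right) = 487 \left(9 - \frac{8}{3}\right) = 487 \cdot \frac{19}{3} = \frac{9253}{3}$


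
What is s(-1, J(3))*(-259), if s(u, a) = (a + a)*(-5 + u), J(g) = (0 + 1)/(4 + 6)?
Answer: 1554/5 ≈ 310.80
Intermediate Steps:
J(g) = ⅒ (J(g) = 1/10 = 1*(⅒) = ⅒)
s(u, a) = 2*a*(-5 + u) (s(u, a) = (2*a)*(-5 + u) = 2*a*(-5 + u))
s(-1, J(3))*(-259) = (2*(⅒)*(-5 - 1))*(-259) = (2*(⅒)*(-6))*(-259) = -6/5*(-259) = 1554/5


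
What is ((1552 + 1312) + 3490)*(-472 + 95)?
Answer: -2395458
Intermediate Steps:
((1552 + 1312) + 3490)*(-472 + 95) = (2864 + 3490)*(-377) = 6354*(-377) = -2395458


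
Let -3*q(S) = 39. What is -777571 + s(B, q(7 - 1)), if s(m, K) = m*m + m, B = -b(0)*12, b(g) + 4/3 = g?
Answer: -777299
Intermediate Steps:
q(S) = -13 (q(S) = -1/3*39 = -13)
b(g) = -4/3 + g
B = 16 (B = -(-4/3 + 0)*12 = -1*(-4/3)*12 = (4/3)*12 = 16)
s(m, K) = m + m**2 (s(m, K) = m**2 + m = m + m**2)
-777571 + s(B, q(7 - 1)) = -777571 + 16*(1 + 16) = -777571 + 16*17 = -777571 + 272 = -777299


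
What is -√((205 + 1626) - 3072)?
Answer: -I*√1241 ≈ -35.228*I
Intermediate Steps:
-√((205 + 1626) - 3072) = -√(1831 - 3072) = -√(-1241) = -I*√1241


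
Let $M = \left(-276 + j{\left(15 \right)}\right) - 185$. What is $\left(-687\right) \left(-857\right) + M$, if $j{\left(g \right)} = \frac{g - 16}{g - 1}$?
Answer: $\frac{8236171}{14} \approx 5.883 \cdot 10^{5}$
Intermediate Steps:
$j{\left(g \right)} = \frac{-16 + g}{-1 + g}$
$M = - \frac{6455}{14}$ ($M = \left(-276 + \frac{-16 + 15}{-1 + 15}\right) - 185 = \left(-276 + \frac{1}{14} \left(-1\right)\right) - 185 = \left(-276 - \frac{1}{14}\right) - 185 = - \frac{3865}{14} - 185 = - \frac{6455}{14} \approx -461.07$)
$\left(-687\right) \left(-857\right) + M = \left(-687\right) \left(-857\right) - \frac{6455}{14} = 588759 - \frac{6455}{14} = \frac{8236171}{14}$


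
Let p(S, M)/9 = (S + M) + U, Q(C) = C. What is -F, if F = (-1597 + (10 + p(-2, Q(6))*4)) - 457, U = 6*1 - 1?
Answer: 1720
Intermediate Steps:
U = 5 (U = 6 - 1 = 5)
p(S, M) = 45 + 9*M + 9*S (p(S, M) = 9*((S + M) + 5) = 9*((M + S) + 5) = 9*(5 + M + S) = 45 + 9*M + 9*S)
F = -1720 (F = (-1597 + (10 + (45 + 9*6 + 9*(-2))*4)) - 457 = (-1597 + (10 + (45 + 54 - 18)*4)) - 457 = (-1597 + (10 + 81*4)) - 457 = (-1597 + (10 + 324)) - 457 = (-1597 + 334) - 457 = -1263 - 457 = -1720)
-F = -1*(-1720) = 1720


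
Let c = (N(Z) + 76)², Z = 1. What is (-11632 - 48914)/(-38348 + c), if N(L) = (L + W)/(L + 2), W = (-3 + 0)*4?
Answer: 544914/298043 ≈ 1.8283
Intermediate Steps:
W = -12 (W = -3*4 = -12)
N(L) = (-12 + L)/(2 + L) (N(L) = (L - 12)/(L + 2) = (-12 + L)/(2 + L))
c = 47089/9 (c = ((-12 + 1)/(2 + 1) + 76)² = (-11/3 + 76)² = (217/3)² = 47089/9 ≈ 5232.1)
(-11632 - 48914)/(-38348 + c) = (-11632 - 48914)/(-38348 + 47089/9) = -60546/(-298043/9) = -60546*(-9/298043) = 544914/298043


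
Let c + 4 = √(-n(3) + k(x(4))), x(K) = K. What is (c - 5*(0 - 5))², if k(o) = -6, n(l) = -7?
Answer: 484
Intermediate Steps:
c = -3 (c = -4 + √(-1*(-7) - 6) = -4 + √(7 - 6) = -4 + √1 = -4 + 1 = -3)
(c - 5*(0 - 5))² = (-3 - 5*(0 - 5))² = (-3 - 5*(-5))² = (-3 + 25)² = 22² = 484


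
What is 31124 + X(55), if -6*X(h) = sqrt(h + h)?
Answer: 31124 - sqrt(110)/6 ≈ 31122.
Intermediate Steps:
X(h) = -sqrt(2)*sqrt(h)/6 (X(h) = -sqrt(h + h)/6 = -sqrt(2)*sqrt(h)/6)
31124 + X(55) = 31124 - sqrt(2)*sqrt(55)/6 = 31124 - sqrt(110)/6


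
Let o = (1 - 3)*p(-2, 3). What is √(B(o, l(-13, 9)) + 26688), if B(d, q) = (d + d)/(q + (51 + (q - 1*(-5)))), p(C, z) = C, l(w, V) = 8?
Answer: √240193/3 ≈ 163.36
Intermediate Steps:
o = 4 (o = (1 - 3)*(-2) = -2*(-2) = 4)
B(d, q) = 2*d/(56 + 2*q) (B(d, q) = (2*d)/(q + (51 + (q + 5))) = (2*d)/(q + (51 + (5 + q))) = (2*d)/(q + (56 + q)) = (2*d)/(56 + 2*q) = 2*d/(56 + 2*q))
√(B(o, l(-13, 9)) + 26688) = √(4/(28 + 8) + 26688) = √(4/36 + 26688) = √(4*(1/36) + 26688) = √(⅑ + 26688) = √(240193/9) = √240193/3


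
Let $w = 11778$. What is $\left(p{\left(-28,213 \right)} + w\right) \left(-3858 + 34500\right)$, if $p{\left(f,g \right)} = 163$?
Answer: $365896122$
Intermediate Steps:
$\left(p{\left(-28,213 \right)} + w\right) \left(-3858 + 34500\right) = \left(163 + 11778\right) \left(-3858 + 34500\right) = 11941 \cdot 30642 = 365896122$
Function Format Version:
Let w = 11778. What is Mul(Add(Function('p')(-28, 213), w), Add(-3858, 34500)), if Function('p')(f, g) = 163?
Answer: 365896122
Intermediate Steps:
Mul(Add(Function('p')(-28, 213), w), Add(-3858, 34500)) = Mul(Add(163, 11778), Add(-3858, 34500)) = Mul(11941, 30642) = 365896122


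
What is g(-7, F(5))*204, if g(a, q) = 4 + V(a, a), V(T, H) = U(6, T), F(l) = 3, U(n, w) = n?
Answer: 2040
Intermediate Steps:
V(T, H) = 6
g(a, q) = 10 (g(a, q) = 4 + 6 = 10)
g(-7, F(5))*204 = 10*204 = 2040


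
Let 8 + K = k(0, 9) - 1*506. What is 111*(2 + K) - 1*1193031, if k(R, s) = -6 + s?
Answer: -1249530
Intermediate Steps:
K = -511 (K = -8 + ((-6 + 9) - 1*506) = -8 + (3 - 506) = -8 - 503 = -511)
111*(2 + K) - 1*1193031 = 111*(2 - 511) - 1*1193031 = 111*(-509) - 1193031 = -56499 - 1193031 = -1249530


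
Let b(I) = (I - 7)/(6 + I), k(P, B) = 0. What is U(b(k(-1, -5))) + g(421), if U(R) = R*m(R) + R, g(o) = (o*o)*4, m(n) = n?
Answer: 25522711/36 ≈ 7.0896e+5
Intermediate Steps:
g(o) = 4*o**2 (g(o) = o**2*4 = 4*o**2)
b(I) = (-7 + I)/(6 + I)
U(R) = R + R**2 (U(R) = R*R + R = R**2 + R = R + R**2)
U(b(k(-1, -5))) + g(421) = ((-7 + 0)/(6 + 0))*(1 + (-7 + 0)/(6 + 0)) + 4*421**2 = (-7/6)*(1 - 7/6) + 4*177241 = ((1/6)*(-7))*(1 + (1/6)*(-7)) + 708964 = -7*(1 - 7/6)/6 + 708964 = -7/6*(-1/6) + 708964 = 7/36 + 708964 = 25522711/36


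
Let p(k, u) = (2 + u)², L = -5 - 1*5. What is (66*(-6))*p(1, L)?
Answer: -25344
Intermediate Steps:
L = -10 (L = -5 - 5 = -10)
(66*(-6))*p(1, L) = (66*(-6))*(2 - 10)² = -396*(-8)² = -396*64 = -25344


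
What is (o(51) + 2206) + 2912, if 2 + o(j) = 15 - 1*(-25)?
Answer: 5156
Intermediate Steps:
o(j) = 38 (o(j) = -2 + (15 - 1*(-25)) = -2 + (15 + 25) = -2 + 40 = 38)
(o(51) + 2206) + 2912 = (38 + 2206) + 2912 = 2244 + 2912 = 5156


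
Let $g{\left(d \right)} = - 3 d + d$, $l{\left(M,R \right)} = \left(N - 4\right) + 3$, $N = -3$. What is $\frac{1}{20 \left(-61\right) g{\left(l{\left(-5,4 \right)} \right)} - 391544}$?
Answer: $- \frac{1}{401304} \approx -2.4919 \cdot 10^{-6}$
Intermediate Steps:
$l{\left(M,R \right)} = -4$ ($l{\left(M,R \right)} = \left(-3 - 4\right) + 3 = -7 + 3 = -4$)
$g{\left(d \right)} = - 2 d$
$\frac{1}{20 \left(-61\right) g{\left(l{\left(-5,4 \right)} \right)} - 391544} = \frac{1}{20 \left(-61\right) \left(\left(-2\right) \left(-4\right)\right) - 391544} = \frac{1}{\left(-1220\right) 8 - 391544} = \frac{1}{-9760 - 391544} = \frac{1}{-401304} = - \frac{1}{401304}$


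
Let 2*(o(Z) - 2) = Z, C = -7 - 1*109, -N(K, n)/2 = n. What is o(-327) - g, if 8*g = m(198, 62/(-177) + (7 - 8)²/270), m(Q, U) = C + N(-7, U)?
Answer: -9372361/63720 ≈ -147.09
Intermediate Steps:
N(K, n) = -2*n
C = -116 (C = -7 - 109 = -116)
o(Z) = 2 + Z/2
m(Q, U) = -116 - 2*U
g = -918419/63720 (g = (-116 - 2*(62/(-177) + (7 - 8)²/270))/8 = (-116 - 2*(62*(-1/177) + (-1)²*(1/270)))/8 = (-116 - 2*(-62/177 + 1*(1/270)))/8 = (-116 - 2*(-62/177 + 1/270))/8 = (-116 - 2*(-5521/15930))/8 = (-116 + 5521/7965)/8 = (⅛)*(-918419/7965) = -918419/63720 ≈ -14.413)
o(-327) - g = (2 + (½)*(-327)) - 1*(-918419/63720) = (2 - 327/2) + 918419/63720 = -323/2 + 918419/63720 = -9372361/63720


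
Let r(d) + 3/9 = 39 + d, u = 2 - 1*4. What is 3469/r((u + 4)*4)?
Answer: 10407/140 ≈ 74.336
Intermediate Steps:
u = -2 (u = 2 - 4 = -2)
r(d) = 116/3 + d (r(d) = -⅓ + (39 + d) = 116/3 + d)
3469/r((u + 4)*4) = 3469/(116/3 + (-2 + 4)*4) = 3469/(116/3 + 2*4) = 3469/(116/3 + 8) = 3469/(140/3) = 3469*(3/140) = 10407/140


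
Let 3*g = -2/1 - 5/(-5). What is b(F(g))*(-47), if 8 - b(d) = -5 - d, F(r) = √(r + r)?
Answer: -611 - 47*I*√6/3 ≈ -611.0 - 38.375*I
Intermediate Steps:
g = -⅓ (g = (-2/1 - 5/(-5))/3 = (-2*1 - 5*(-⅕))/3 = (-2 + 1)/3 = (⅓)*(-1) = -⅓ ≈ -0.33333)
F(r) = √2*√r (F(r) = √(2*r) = √2*√r)
b(d) = 13 + d (b(d) = 8 - (-5 - d) = 8 + (5 + d) = 13 + d)
b(F(g))*(-47) = (13 + √2*√(-⅓))*(-47) = (13 + √2*(I*√3/3))*(-47) = (13 + I*√6/3)*(-47) = -611 - 47*I*√6/3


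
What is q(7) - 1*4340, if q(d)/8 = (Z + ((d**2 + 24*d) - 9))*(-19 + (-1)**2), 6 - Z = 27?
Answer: -31268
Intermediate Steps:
Z = -21 (Z = 6 - 1*27 = 6 - 27 = -21)
q(d) = 4320 - 3456*d - 144*d**2 (q(d) = 8*((-21 + ((d**2 + 24*d) - 9))*(-19 + (-1)**2)) = 8*((-21 + (-9 + d**2 + 24*d))*(-19 + 1)) = 8*((-30 + d**2 + 24*d)*(-18)) = 8*(540 - 432*d - 18*d**2) = 4320 - 3456*d - 144*d**2)
q(7) - 1*4340 = (4320 - 3456*7 - 144*7**2) - 1*4340 = (4320 - 24192 - 144*49) - 4340 = (4320 - 24192 - 7056) - 4340 = -26928 - 4340 = -31268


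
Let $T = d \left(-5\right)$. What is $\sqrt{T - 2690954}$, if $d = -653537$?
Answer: $\sqrt{576731} \approx 759.43$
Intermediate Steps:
$T = 3267685$ ($T = \left(-653537\right) \left(-5\right) = 3267685$)
$\sqrt{T - 2690954} = \sqrt{3267685 - 2690954} = \sqrt{576731}$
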